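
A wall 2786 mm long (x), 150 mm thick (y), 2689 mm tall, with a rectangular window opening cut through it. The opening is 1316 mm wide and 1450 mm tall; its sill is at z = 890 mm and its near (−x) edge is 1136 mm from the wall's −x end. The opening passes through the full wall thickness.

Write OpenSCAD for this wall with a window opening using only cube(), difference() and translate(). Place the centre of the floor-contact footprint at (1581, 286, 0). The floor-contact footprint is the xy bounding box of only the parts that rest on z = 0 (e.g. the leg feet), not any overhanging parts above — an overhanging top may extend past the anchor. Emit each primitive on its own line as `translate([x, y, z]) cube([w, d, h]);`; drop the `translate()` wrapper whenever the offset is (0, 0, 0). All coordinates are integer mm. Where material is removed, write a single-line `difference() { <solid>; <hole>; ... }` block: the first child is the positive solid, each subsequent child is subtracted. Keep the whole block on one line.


difference() { translate([188, 211, 0]) cube([2786, 150, 2689]); translate([1324, 211, 890]) cube([1316, 150, 1450]); }


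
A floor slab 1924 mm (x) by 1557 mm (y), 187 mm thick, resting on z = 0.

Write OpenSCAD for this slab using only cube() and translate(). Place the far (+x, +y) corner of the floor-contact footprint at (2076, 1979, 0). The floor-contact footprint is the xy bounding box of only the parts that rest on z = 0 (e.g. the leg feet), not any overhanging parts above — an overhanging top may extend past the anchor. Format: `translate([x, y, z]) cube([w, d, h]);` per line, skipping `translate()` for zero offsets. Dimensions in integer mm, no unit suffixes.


translate([152, 422, 0]) cube([1924, 1557, 187]);


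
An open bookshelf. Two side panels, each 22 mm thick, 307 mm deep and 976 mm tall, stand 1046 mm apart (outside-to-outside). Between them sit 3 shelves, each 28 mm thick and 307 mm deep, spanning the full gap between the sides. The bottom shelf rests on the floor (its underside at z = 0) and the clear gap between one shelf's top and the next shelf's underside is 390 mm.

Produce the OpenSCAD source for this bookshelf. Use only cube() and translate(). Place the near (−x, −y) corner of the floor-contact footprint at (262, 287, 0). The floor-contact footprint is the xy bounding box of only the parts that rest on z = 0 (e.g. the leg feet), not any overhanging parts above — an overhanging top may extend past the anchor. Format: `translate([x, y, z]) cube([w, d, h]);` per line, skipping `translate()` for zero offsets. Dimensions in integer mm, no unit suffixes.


translate([262, 287, 0]) cube([22, 307, 976]);
translate([1286, 287, 0]) cube([22, 307, 976]);
translate([284, 287, 0]) cube([1002, 307, 28]);
translate([284, 287, 418]) cube([1002, 307, 28]);
translate([284, 287, 836]) cube([1002, 307, 28]);


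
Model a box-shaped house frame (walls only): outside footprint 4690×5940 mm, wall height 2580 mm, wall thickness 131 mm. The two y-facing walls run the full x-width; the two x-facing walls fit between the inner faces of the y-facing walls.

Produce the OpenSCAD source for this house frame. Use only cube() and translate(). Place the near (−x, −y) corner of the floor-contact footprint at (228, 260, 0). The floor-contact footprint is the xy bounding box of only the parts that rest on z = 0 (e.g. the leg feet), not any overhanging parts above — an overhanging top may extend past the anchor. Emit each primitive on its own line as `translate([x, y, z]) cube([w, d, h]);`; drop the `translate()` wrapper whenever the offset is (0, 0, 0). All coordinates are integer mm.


translate([228, 260, 0]) cube([4690, 131, 2580]);
translate([228, 6069, 0]) cube([4690, 131, 2580]);
translate([228, 391, 0]) cube([131, 5678, 2580]);
translate([4787, 391, 0]) cube([131, 5678, 2580]);


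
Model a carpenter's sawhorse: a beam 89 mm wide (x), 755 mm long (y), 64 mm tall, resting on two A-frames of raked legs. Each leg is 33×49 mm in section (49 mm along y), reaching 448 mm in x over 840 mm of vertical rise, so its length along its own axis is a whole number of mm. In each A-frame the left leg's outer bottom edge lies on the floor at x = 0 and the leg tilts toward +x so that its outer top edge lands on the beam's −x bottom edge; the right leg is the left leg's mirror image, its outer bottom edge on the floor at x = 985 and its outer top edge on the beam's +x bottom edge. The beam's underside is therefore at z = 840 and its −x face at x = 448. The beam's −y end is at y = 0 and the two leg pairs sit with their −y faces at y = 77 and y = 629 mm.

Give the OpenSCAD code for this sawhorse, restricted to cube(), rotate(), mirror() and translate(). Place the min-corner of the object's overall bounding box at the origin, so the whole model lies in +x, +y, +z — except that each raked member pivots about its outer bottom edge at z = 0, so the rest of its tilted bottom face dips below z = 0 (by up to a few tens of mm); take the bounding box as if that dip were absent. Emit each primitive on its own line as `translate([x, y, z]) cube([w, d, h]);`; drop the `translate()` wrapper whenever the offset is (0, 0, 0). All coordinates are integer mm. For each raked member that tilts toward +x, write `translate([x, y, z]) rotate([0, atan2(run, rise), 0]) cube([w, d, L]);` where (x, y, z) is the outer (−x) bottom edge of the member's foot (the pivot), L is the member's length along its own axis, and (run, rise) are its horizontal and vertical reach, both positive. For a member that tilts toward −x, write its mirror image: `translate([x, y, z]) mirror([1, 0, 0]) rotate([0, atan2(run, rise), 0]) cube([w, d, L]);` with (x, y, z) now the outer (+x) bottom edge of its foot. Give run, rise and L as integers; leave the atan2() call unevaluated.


// leg length = √(448² + 840²) = 952
// right-leg outer foot x = 2·448 + 89 = 985
// beam min-corner = (448, 0, 840)
translate([448, 0, 840]) cube([89, 755, 64]);
translate([0, 77, 0]) rotate([0, atan2(448, 840), 0]) cube([33, 49, 952]);
translate([985, 77, 0]) mirror([1, 0, 0]) rotate([0, atan2(448, 840), 0]) cube([33, 49, 952]);
translate([0, 629, 0]) rotate([0, atan2(448, 840), 0]) cube([33, 49, 952]);
translate([985, 629, 0]) mirror([1, 0, 0]) rotate([0, atan2(448, 840), 0]) cube([33, 49, 952]);


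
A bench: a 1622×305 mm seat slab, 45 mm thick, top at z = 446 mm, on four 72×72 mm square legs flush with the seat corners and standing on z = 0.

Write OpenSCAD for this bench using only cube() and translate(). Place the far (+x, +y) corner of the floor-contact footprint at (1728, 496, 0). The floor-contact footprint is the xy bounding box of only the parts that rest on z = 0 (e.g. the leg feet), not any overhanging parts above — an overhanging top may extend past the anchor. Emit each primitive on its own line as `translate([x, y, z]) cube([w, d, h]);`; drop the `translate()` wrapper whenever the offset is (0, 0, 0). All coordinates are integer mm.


translate([106, 191, 401]) cube([1622, 305, 45]);
translate([106, 191, 0]) cube([72, 72, 401]);
translate([106, 424, 0]) cube([72, 72, 401]);
translate([1656, 191, 0]) cube([72, 72, 401]);
translate([1656, 424, 0]) cube([72, 72, 401]);


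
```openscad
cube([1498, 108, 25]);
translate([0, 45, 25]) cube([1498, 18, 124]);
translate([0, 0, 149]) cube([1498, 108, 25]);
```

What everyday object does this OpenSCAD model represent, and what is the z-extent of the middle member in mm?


An I-beam. The web height is 124 mm.

Two wide flanges with a thin centred web — an I-beam. Overall 174 mm minus two 25 mm flanges gives a web of 174 − 2·25 = 124 mm.


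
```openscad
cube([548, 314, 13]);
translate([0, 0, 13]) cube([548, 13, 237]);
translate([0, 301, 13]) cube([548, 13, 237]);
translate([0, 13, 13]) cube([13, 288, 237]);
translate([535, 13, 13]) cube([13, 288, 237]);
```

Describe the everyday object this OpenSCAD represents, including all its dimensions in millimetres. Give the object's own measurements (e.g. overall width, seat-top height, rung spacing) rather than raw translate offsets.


An open-topped rectangular box: outside dimensions 548×314×250 mm, with a uniform wall and base thickness of 13 mm. The base is a full 548×314 slab on the floor; four walls sit on top of the base. The front and back walls (the −y and +y sides) span the full width; the two side walls fit between them.


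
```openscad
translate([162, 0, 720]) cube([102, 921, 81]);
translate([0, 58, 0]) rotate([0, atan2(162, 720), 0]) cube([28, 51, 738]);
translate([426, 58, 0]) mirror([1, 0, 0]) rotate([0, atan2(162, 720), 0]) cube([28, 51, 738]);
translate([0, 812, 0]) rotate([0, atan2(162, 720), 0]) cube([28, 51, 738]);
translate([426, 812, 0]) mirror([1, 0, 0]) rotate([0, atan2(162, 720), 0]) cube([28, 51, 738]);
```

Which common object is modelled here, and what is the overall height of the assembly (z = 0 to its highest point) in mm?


A sawhorse. The overall height is 801 mm.

A beam across two mirrored pairs of raked legs — a sawhorse. The beam's underside is at z = 720 (matching the legs' vertical rise in atan2(162, 720)) and the beam is 81 mm tall, so its top is at 720 + 81 = 801 mm. The raked legs top out at the beam's underside, so that is the highest point.


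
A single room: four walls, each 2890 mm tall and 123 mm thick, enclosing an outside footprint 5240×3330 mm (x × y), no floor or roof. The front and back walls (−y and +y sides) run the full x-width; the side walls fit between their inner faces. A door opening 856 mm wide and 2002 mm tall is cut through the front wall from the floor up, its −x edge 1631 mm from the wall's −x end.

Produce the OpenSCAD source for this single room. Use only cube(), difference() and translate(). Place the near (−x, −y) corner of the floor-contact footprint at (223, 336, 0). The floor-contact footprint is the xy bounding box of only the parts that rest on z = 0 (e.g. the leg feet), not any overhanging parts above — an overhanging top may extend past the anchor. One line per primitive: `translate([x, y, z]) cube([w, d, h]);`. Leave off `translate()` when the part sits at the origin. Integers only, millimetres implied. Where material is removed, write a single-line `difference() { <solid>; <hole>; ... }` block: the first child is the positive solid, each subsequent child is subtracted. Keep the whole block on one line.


difference() { translate([223, 336, 0]) cube([5240, 123, 2890]); translate([1854, 336, 0]) cube([856, 123, 2002]); }
translate([223, 3543, 0]) cube([5240, 123, 2890]);
translate([223, 459, 0]) cube([123, 3084, 2890]);
translate([5340, 459, 0]) cube([123, 3084, 2890]);


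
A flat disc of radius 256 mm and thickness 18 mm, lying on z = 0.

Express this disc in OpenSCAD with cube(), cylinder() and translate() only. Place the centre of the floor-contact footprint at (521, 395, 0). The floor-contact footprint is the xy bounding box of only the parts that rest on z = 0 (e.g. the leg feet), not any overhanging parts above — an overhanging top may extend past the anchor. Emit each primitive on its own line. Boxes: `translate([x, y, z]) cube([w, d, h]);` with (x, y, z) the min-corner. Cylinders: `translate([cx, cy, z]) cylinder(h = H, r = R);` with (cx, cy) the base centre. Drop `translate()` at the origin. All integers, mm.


translate([521, 395, 0]) cylinder(h = 18, r = 256);


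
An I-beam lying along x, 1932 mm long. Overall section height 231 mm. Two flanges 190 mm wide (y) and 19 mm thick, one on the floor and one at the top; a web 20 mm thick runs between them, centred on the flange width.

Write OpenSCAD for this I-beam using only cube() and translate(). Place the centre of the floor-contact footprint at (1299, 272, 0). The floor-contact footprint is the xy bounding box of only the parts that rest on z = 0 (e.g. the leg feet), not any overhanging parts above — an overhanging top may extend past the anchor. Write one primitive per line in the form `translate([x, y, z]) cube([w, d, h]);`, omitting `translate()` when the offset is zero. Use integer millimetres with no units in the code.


translate([333, 177, 0]) cube([1932, 190, 19]);
translate([333, 262, 19]) cube([1932, 20, 193]);
translate([333, 177, 212]) cube([1932, 190, 19]);


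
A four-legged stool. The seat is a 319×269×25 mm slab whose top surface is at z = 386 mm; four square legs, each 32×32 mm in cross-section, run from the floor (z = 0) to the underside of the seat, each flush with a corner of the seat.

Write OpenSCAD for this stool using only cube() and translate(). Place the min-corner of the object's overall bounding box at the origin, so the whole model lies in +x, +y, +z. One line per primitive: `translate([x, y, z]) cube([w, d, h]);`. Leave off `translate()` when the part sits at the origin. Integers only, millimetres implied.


translate([0, 0, 361]) cube([319, 269, 25]);
cube([32, 32, 361]);
translate([287, 0, 0]) cube([32, 32, 361]);
translate([0, 237, 0]) cube([32, 32, 361]);
translate([287, 237, 0]) cube([32, 32, 361]);


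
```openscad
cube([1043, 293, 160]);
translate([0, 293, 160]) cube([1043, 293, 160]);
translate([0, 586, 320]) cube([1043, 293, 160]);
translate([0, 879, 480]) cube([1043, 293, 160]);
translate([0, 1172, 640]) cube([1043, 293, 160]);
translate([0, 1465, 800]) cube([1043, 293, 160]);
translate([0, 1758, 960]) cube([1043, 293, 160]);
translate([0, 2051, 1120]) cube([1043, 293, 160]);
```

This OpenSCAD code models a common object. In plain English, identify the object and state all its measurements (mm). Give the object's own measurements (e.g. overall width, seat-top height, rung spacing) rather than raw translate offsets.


A straight staircase of 8 solid steps. Each step is 1043 mm wide (x), 293 mm deep (y, the going) and 160 mm tall (the rise). The first step rests on the floor; each subsequent step sits one going further in +y and one rise higher in +z, directly behind and above the previous step with no overlap.


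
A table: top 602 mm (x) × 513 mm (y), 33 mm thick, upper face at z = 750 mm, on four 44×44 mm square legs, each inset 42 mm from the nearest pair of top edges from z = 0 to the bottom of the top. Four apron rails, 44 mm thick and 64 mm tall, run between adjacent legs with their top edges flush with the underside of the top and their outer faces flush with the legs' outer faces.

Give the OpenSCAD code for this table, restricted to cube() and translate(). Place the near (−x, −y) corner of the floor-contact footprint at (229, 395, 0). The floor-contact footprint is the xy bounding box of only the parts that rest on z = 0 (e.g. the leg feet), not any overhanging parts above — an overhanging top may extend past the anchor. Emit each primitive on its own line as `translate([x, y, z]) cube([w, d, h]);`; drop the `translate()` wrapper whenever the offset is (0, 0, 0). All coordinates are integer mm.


translate([187, 353, 717]) cube([602, 513, 33]);
translate([229, 395, 0]) cube([44, 44, 717]);
translate([703, 395, 0]) cube([44, 44, 717]);
translate([229, 780, 0]) cube([44, 44, 717]);
translate([703, 780, 0]) cube([44, 44, 717]);
translate([273, 395, 653]) cube([430, 44, 64]);
translate([273, 780, 653]) cube([430, 44, 64]);
translate([229, 439, 653]) cube([44, 341, 64]);
translate([703, 439, 653]) cube([44, 341, 64]);


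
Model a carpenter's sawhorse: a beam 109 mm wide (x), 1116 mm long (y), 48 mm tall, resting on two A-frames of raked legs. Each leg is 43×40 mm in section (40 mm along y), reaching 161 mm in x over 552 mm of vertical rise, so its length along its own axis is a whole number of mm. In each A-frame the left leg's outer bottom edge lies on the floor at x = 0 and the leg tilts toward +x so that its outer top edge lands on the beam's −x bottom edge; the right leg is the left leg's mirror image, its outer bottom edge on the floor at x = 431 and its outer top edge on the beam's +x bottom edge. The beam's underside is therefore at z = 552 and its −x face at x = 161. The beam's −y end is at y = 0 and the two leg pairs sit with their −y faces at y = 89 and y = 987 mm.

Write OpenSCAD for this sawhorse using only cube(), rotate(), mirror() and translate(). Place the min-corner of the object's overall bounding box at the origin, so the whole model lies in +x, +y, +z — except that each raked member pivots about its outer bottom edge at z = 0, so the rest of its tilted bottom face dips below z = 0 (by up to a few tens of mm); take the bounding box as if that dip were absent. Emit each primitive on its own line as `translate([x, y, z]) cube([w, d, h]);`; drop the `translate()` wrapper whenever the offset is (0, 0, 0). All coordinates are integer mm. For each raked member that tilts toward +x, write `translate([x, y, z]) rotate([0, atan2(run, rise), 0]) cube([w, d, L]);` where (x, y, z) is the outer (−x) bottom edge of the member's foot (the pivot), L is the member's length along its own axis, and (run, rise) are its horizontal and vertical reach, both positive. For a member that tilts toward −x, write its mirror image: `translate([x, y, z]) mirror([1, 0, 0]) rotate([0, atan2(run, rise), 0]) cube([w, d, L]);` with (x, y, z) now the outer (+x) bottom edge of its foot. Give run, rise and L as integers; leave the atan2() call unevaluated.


// leg length = √(161² + 552²) = 575
// right-leg outer foot x = 2·161 + 109 = 431
// beam min-corner = (161, 0, 552)
translate([161, 0, 552]) cube([109, 1116, 48]);
translate([0, 89, 0]) rotate([0, atan2(161, 552), 0]) cube([43, 40, 575]);
translate([431, 89, 0]) mirror([1, 0, 0]) rotate([0, atan2(161, 552), 0]) cube([43, 40, 575]);
translate([0, 987, 0]) rotate([0, atan2(161, 552), 0]) cube([43, 40, 575]);
translate([431, 987, 0]) mirror([1, 0, 0]) rotate([0, atan2(161, 552), 0]) cube([43, 40, 575]);


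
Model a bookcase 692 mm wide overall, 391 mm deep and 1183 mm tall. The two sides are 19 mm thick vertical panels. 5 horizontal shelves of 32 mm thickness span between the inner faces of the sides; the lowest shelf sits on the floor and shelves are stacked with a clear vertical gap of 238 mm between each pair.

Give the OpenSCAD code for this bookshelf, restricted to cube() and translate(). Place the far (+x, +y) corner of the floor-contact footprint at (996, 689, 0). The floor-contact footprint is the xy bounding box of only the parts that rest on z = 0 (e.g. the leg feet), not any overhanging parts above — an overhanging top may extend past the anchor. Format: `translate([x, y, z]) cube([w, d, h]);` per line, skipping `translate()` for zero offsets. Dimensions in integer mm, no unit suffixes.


translate([304, 298, 0]) cube([19, 391, 1183]);
translate([977, 298, 0]) cube([19, 391, 1183]);
translate([323, 298, 0]) cube([654, 391, 32]);
translate([323, 298, 270]) cube([654, 391, 32]);
translate([323, 298, 540]) cube([654, 391, 32]);
translate([323, 298, 810]) cube([654, 391, 32]);
translate([323, 298, 1080]) cube([654, 391, 32]);


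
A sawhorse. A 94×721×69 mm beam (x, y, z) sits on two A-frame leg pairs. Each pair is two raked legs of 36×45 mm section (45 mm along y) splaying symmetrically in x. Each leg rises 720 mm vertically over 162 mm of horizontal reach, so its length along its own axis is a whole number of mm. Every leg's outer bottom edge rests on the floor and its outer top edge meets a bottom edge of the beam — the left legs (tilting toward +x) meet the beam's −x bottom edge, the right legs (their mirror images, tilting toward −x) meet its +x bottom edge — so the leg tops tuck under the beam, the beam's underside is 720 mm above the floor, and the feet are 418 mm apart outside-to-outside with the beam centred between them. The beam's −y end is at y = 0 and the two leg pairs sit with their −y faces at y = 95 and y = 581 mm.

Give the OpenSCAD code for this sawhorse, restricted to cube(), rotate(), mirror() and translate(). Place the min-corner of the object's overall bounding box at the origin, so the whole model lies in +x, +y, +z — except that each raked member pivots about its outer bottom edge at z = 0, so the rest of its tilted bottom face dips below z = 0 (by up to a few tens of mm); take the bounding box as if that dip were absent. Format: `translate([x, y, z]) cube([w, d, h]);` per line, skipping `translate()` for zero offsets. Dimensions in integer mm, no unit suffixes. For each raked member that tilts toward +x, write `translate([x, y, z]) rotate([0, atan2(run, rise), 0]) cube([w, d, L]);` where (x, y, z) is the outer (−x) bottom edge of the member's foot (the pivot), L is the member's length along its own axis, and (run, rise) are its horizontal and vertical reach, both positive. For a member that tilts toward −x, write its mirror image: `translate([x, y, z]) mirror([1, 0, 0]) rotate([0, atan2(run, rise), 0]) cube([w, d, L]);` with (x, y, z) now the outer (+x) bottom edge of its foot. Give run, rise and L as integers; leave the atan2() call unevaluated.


translate([162, 0, 720]) cube([94, 721, 69]);
translate([0, 95, 0]) rotate([0, atan2(162, 720), 0]) cube([36, 45, 738]);
translate([418, 95, 0]) mirror([1, 0, 0]) rotate([0, atan2(162, 720), 0]) cube([36, 45, 738]);
translate([0, 581, 0]) rotate([0, atan2(162, 720), 0]) cube([36, 45, 738]);
translate([418, 581, 0]) mirror([1, 0, 0]) rotate([0, atan2(162, 720), 0]) cube([36, 45, 738]);


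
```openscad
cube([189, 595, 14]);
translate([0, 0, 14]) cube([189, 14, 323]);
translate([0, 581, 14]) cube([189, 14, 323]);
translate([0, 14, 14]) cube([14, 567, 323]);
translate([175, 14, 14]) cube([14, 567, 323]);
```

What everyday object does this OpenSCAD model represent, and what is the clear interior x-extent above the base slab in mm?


An open box. The internal width is 161 mm.

A 189×595 base slab with four walls standing on it — an open box. The base is 189 mm wide and the walls are 14 mm thick, so the internal width is 189 − 2 × 14 = 161 mm.


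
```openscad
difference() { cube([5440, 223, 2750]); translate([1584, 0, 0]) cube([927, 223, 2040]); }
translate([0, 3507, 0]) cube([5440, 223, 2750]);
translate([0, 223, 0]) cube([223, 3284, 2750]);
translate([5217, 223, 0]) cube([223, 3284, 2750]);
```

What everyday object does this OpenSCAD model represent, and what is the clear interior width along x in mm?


A single room. The interior width is 4994 mm.

Four walls enclosing a rectangle with a door in the front wall — a room. Outside width 5440 minus two 223 mm walls gives 4994 mm.


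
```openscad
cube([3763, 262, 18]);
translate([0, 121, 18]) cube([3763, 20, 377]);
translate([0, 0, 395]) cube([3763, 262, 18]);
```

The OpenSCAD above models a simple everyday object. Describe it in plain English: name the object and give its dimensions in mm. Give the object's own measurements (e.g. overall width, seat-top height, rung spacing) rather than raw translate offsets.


An I-beam lying along x, 3763 mm long. Overall section height 413 mm. Two flanges 262 mm wide (y) and 18 mm thick, one on the floor and one at the top; a web 20 mm thick runs between them, centred on the flange width.


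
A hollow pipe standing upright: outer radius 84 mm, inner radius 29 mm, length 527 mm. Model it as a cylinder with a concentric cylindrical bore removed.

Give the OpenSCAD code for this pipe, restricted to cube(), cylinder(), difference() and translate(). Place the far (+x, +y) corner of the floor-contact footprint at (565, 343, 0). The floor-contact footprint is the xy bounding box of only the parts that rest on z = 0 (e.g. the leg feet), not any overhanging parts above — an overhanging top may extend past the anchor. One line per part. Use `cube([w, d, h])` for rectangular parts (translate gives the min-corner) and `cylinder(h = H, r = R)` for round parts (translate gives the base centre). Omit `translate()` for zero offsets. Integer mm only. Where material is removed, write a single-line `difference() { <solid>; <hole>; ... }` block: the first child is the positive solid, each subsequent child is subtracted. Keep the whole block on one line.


difference() { translate([481, 259, 0]) cylinder(h = 527, r = 84); translate([481, 259, 0]) cylinder(h = 527, r = 29); }


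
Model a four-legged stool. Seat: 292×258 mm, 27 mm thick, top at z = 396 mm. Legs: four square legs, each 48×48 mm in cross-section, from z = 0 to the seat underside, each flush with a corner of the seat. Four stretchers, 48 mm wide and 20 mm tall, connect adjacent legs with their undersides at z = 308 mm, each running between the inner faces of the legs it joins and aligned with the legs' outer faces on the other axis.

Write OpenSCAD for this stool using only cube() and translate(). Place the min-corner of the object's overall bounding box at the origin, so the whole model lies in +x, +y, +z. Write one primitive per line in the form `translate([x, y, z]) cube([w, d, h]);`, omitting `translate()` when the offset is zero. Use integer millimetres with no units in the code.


// leg_h = 396 - 27 = 369
// stretcher span = 292 - 2*48 = 196
translate([0, 0, 369]) cube([292, 258, 27]);
cube([48, 48, 369]);
translate([244, 0, 0]) cube([48, 48, 369]);
translate([0, 210, 0]) cube([48, 48, 369]);
translate([244, 210, 0]) cube([48, 48, 369]);
translate([48, 0, 308]) cube([196, 48, 20]);
translate([48, 210, 308]) cube([196, 48, 20]);
translate([0, 48, 308]) cube([48, 162, 20]);
translate([244, 48, 308]) cube([48, 162, 20]);


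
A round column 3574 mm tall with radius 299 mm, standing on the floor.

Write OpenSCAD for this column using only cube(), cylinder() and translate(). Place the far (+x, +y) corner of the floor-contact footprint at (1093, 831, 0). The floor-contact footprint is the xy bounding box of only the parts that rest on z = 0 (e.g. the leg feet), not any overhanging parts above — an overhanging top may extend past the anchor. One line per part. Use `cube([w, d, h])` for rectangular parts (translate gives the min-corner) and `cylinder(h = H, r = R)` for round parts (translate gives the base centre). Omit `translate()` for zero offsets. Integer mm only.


translate([794, 532, 0]) cylinder(h = 3574, r = 299);


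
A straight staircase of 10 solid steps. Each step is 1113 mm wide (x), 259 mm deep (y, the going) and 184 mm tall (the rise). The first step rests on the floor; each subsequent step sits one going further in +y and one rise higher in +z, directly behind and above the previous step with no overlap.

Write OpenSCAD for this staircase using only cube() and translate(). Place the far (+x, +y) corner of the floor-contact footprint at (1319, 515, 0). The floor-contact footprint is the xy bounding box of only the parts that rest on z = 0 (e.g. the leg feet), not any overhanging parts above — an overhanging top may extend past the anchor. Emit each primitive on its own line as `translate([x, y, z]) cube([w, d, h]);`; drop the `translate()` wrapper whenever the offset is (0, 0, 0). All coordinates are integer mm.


translate([206, 256, 0]) cube([1113, 259, 184]);
translate([206, 515, 184]) cube([1113, 259, 184]);
translate([206, 774, 368]) cube([1113, 259, 184]);
translate([206, 1033, 552]) cube([1113, 259, 184]);
translate([206, 1292, 736]) cube([1113, 259, 184]);
translate([206, 1551, 920]) cube([1113, 259, 184]);
translate([206, 1810, 1104]) cube([1113, 259, 184]);
translate([206, 2069, 1288]) cube([1113, 259, 184]);
translate([206, 2328, 1472]) cube([1113, 259, 184]);
translate([206, 2587, 1656]) cube([1113, 259, 184]);


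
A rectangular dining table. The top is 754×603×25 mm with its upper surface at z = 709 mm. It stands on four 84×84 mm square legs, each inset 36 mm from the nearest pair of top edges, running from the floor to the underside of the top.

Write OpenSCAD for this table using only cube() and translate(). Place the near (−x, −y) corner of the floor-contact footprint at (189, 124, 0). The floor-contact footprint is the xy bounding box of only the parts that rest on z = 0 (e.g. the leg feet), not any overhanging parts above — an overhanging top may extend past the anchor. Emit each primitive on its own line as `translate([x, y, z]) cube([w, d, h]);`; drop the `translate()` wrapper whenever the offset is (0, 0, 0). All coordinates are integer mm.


// leg_h = 709 - 25 = 684
translate([153, 88, 684]) cube([754, 603, 25]);
translate([189, 124, 0]) cube([84, 84, 684]);
translate([787, 124, 0]) cube([84, 84, 684]);
translate([189, 571, 0]) cube([84, 84, 684]);
translate([787, 571, 0]) cube([84, 84, 684]);


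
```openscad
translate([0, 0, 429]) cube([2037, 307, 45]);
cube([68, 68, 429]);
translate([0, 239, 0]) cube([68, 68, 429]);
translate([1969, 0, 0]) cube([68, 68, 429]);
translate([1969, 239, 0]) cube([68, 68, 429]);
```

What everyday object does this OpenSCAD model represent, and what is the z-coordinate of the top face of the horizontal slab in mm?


A bench. The seat-top height is 474 mm.

A long slab on four corner posts — a bench. The slab sits at z = 429 with thickness 45, so the top is 429 + 45 = 474 mm.


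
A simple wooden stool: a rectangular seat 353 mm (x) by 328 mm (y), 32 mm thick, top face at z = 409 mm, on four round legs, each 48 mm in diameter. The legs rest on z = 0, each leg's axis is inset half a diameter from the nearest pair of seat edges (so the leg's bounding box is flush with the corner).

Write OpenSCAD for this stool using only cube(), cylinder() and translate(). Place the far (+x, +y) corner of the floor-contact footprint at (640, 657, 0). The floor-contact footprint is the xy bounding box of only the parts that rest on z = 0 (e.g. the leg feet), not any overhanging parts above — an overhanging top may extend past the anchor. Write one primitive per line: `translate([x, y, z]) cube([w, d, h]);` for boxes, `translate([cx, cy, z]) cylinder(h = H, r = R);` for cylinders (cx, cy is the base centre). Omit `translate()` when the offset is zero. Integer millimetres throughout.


// leg_h = 409 - 32 = 377
translate([287, 329, 377]) cube([353, 328, 32]);
translate([311, 353, 0]) cylinder(h = 377, r = 24);
translate([616, 353, 0]) cylinder(h = 377, r = 24);
translate([311, 633, 0]) cylinder(h = 377, r = 24);
translate([616, 633, 0]) cylinder(h = 377, r = 24);


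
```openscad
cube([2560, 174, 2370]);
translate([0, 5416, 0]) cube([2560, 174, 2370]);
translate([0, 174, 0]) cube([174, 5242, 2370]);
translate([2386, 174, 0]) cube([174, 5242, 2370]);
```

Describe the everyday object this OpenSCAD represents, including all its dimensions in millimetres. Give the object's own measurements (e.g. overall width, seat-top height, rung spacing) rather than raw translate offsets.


The wall frame of a small rectangular building: four walls, each 2370 mm tall and 174 mm thick, enclosing a footprint 2560 mm (x) by 5590 mm (y) outside-to-outside, with no floor or roof. The front and back walls (the −y and +y sides) span the full width; the two side walls fit between them.


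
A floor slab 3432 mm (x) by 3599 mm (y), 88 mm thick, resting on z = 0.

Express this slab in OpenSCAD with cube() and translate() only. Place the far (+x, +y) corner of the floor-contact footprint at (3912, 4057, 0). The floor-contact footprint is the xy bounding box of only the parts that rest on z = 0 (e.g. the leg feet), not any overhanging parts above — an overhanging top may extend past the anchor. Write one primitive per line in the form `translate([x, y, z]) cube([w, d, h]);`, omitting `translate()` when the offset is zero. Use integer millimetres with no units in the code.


translate([480, 458, 0]) cube([3432, 3599, 88]);


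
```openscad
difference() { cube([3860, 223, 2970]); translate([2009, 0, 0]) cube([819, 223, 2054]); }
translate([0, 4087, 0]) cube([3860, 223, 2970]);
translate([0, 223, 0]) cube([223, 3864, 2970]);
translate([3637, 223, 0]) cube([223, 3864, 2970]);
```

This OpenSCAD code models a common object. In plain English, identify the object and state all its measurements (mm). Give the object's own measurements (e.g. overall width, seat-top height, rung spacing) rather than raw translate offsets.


A single room: four walls, each 2970 mm tall and 223 mm thick, enclosing an outside footprint 3860×4310 mm (x × y), no floor or roof. The front and back walls (−y and +y sides) run the full x-width; the side walls fit between their inner faces. A door opening 819 mm wide and 2054 mm tall is cut through the front wall from the floor up, its −x edge 2009 mm from the wall's −x end.


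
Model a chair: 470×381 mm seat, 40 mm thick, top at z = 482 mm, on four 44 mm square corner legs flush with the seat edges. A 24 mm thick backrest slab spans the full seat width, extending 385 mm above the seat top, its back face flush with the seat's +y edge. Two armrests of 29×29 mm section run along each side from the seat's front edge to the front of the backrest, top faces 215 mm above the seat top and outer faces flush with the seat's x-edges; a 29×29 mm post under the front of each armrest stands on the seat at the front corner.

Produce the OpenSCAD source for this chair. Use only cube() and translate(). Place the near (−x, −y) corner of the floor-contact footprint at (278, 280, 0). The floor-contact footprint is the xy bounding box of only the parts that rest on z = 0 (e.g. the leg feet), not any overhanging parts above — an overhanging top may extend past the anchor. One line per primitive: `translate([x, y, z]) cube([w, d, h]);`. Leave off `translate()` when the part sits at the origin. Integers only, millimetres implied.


// leg_h = 482 - 40 = 442
// arm post h = 215 - 29 = 186
translate([278, 280, 442]) cube([470, 381, 40]);
translate([278, 280, 0]) cube([44, 44, 442]);
translate([704, 280, 0]) cube([44, 44, 442]);
translate([278, 617, 0]) cube([44, 44, 442]);
translate([704, 617, 0]) cube([44, 44, 442]);
translate([278, 637, 482]) cube([470, 24, 385]);
translate([278, 280, 668]) cube([29, 357, 29]);
translate([719, 280, 668]) cube([29, 357, 29]);
translate([278, 280, 482]) cube([29, 29, 186]);
translate([719, 280, 482]) cube([29, 29, 186]);


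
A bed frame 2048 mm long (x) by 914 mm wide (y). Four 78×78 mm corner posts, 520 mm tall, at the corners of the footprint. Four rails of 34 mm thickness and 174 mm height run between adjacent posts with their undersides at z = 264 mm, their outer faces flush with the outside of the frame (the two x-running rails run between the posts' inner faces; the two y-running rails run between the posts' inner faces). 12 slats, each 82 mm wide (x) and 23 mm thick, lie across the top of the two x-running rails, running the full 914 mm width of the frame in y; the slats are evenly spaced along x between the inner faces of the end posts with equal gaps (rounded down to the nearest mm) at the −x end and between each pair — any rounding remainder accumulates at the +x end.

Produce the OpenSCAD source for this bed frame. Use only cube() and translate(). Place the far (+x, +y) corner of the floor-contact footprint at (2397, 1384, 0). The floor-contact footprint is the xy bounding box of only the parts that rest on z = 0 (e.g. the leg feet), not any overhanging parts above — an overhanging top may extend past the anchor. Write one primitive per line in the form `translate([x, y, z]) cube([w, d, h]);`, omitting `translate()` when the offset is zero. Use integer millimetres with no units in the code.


translate([349, 470, 0]) cube([78, 78, 520]);
translate([349, 1306, 0]) cube([78, 78, 520]);
translate([2319, 470, 0]) cube([78, 78, 520]);
translate([2319, 1306, 0]) cube([78, 78, 520]);
translate([427, 470, 264]) cube([1892, 34, 174]);
translate([427, 1350, 264]) cube([1892, 34, 174]);
translate([349, 548, 264]) cube([34, 758, 174]);
translate([2363, 548, 264]) cube([34, 758, 174]);
translate([496, 470, 438]) cube([82, 914, 23]);
translate([647, 470, 438]) cube([82, 914, 23]);
translate([798, 470, 438]) cube([82, 914, 23]);
translate([949, 470, 438]) cube([82, 914, 23]);
translate([1100, 470, 438]) cube([82, 914, 23]);
translate([1251, 470, 438]) cube([82, 914, 23]);
translate([1402, 470, 438]) cube([82, 914, 23]);
translate([1553, 470, 438]) cube([82, 914, 23]);
translate([1704, 470, 438]) cube([82, 914, 23]);
translate([1855, 470, 438]) cube([82, 914, 23]);
translate([2006, 470, 438]) cube([82, 914, 23]);
translate([2157, 470, 438]) cube([82, 914, 23]);


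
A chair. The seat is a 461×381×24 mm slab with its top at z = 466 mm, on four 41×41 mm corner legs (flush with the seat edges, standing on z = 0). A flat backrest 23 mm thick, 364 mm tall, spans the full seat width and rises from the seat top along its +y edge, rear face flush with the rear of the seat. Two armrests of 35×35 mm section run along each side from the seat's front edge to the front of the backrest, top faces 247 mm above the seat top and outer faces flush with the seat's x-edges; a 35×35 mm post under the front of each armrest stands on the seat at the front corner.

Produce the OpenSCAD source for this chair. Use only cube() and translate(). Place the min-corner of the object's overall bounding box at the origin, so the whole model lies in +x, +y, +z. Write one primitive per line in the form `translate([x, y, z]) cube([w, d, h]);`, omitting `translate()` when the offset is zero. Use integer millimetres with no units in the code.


translate([0, 0, 442]) cube([461, 381, 24]);
cube([41, 41, 442]);
translate([420, 0, 0]) cube([41, 41, 442]);
translate([0, 340, 0]) cube([41, 41, 442]);
translate([420, 340, 0]) cube([41, 41, 442]);
translate([0, 358, 466]) cube([461, 23, 364]);
translate([0, 0, 678]) cube([35, 358, 35]);
translate([426, 0, 678]) cube([35, 358, 35]);
translate([0, 0, 466]) cube([35, 35, 212]);
translate([426, 0, 466]) cube([35, 35, 212]);


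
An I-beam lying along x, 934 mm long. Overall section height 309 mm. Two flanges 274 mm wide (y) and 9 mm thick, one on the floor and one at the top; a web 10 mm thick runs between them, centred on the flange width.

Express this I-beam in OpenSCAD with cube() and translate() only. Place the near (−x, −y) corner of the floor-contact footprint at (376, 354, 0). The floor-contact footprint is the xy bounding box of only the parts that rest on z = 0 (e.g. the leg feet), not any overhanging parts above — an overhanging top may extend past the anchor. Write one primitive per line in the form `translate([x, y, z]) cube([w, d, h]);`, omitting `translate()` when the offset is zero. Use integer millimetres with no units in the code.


translate([376, 354, 0]) cube([934, 274, 9]);
translate([376, 486, 9]) cube([934, 10, 291]);
translate([376, 354, 300]) cube([934, 274, 9]);


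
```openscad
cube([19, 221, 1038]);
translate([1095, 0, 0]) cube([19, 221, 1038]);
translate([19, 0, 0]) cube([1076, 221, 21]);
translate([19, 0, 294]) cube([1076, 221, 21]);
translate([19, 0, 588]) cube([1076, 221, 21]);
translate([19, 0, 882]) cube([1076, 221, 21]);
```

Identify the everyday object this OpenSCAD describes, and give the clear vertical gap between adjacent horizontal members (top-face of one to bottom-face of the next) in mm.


A bookshelf. The clear shelf gap is 273 mm.

Two tall side panels with 4 horizontal boards between them — a bookshelf. The first two shelf undersides are at z = 0 and z = 294; with shelf thickness 21, the clear gap is 294 − 0 − 21 = 273 mm.


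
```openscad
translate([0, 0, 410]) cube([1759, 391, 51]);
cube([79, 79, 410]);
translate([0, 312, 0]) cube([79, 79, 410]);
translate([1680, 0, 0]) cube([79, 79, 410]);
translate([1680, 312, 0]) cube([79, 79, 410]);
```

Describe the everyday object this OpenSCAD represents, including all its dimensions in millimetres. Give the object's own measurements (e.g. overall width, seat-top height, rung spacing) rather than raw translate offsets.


A long wooden bench with a 1759 mm (x) × 391 mm (y) seat, 51 mm thick, its top surface 461 mm above the floor. Four 79 mm square legs at the seat corners, flush with the edges, run from z = 0 to the seat underside.


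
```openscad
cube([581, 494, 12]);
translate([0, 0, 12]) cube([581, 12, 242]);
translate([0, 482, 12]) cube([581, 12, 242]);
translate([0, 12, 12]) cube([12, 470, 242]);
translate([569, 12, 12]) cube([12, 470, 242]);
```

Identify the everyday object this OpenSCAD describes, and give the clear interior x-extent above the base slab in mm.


An open box. The internal width is 557 mm.

A 581×494 base slab with four walls standing on it — an open box. The base is 581 mm wide and the walls are 12 mm thick, so the internal width is 581 − 2 × 12 = 557 mm.
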